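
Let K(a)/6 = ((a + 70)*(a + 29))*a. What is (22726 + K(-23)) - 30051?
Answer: -46241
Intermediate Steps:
K(a) = 6*a*(29 + a)*(70 + a) (K(a) = 6*(((a + 70)*(a + 29))*a) = 6*(((70 + a)*(29 + a))*a) = 6*(((29 + a)*(70 + a))*a) = 6*(a*(29 + a)*(70 + a)) = 6*a*(29 + a)*(70 + a))
(22726 + K(-23)) - 30051 = (22726 + 6*(-23)*(2030 + (-23)² + 99*(-23))) - 30051 = (22726 + 6*(-23)*(2030 + 529 - 2277)) - 30051 = (22726 + 6*(-23)*282) - 30051 = (22726 - 38916) - 30051 = -16190 - 30051 = -46241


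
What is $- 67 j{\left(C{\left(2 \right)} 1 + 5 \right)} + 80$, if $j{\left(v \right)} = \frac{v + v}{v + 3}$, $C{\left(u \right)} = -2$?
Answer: $13$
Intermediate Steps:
$j{\left(v \right)} = \frac{2 v}{3 + v}$
$- 67 j{\left(C{\left(2 \right)} 1 + 5 \right)} + 80 = - 67 \frac{2 \left(\left(-2\right) 1 + 5\right)}{3 + \left(\left(-2\right) 1 + 5\right)} + 80 = - 67 \frac{2 \left(-2 + 5\right)}{3 + \left(-2 + 5\right)} + 80 = - 67 \cdot 2 \cdot 3 \frac{1}{3 + 3} + 80 = - 67 \cdot 2 \cdot 3 \cdot \frac{1}{6} + 80 = \left(-67\right) 1 + 80 = -67 + 80 = 13$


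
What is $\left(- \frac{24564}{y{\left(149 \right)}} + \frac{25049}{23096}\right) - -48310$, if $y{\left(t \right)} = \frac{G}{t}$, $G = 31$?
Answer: $- \frac{49942614377}{715976} \approx -69755.0$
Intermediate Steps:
$y{\left(t \right)} = \frac{31}{t}$
$\left(- \frac{24564}{y{\left(149 \right)}} + \frac{25049}{23096}\right) - -48310 = \left(- \frac{24564}{31 \cdot \frac{1}{149}} + \frac{25049}{23096}\right) - -48310 = \left(- \frac{24564}{31 \cdot \frac{1}{149}} + 25049 \cdot \frac{1}{23096}\right) + 48310 = \left(- \frac{24564}{\frac{31}{149}} + \frac{25049}{23096}\right) + 48310 = \left(\left(-24564\right) \frac{149}{31} + \frac{25049}{23096}\right) + 48310 = \left(- \frac{3660036}{31} + \frac{25049}{23096}\right) + 48310 = - \frac{84531414937}{715976} + 48310 = - \frac{49942614377}{715976}$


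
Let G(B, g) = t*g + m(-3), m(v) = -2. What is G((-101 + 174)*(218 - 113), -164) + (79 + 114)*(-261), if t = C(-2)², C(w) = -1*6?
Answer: -56279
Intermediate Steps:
C(w) = -6
t = 36 (t = (-6)² = 36)
G(B, g) = -2 + 36*g (G(B, g) = 36*g - 2 = -2 + 36*g)
G((-101 + 174)*(218 - 113), -164) + (79 + 114)*(-261) = (-2 + 36*(-164)) + (79 + 114)*(-261) = (-2 - 5904) + 193*(-261) = -5906 - 50373 = -56279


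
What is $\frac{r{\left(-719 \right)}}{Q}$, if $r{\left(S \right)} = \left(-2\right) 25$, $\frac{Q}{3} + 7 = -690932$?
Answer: $\frac{50}{2072817} \approx 2.4122 \cdot 10^{-5}$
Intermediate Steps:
$Q = -2072817$ ($Q = -21 + 3 \left(-690932\right) = -21 - 2072796 = -2072817$)
$r{\left(S \right)} = -50$
$\frac{r{\left(-719 \right)}}{Q} = - \frac{50}{-2072817} = \left(-50\right) \left(- \frac{1}{2072817}\right) = \frac{50}{2072817}$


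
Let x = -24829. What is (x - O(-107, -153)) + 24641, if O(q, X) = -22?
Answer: -166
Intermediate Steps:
(x - O(-107, -153)) + 24641 = (-24829 - 1*(-22)) + 24641 = (-24829 + 22) + 24641 = -24807 + 24641 = -166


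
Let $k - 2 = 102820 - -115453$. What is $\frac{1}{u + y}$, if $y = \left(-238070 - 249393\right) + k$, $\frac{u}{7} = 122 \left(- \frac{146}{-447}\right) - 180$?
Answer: $- \frac{447}{120765572} \approx -3.7014 \cdot 10^{-6}$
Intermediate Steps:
$k = 218275$ ($k = 2 + \left(102820 - -115453\right) = 2 + \left(102820 + 115453\right) = 2 + 218273 = 218275$)
$u = - \frac{438536}{447}$ ($u = 7 \left(122 \left(- \frac{146}{-447}\right) - 180\right) = 7 \left(122 \left(\left(-146\right) \left(- \frac{1}{447}\right)\right) - 180\right) = 7 \left(122 \cdot \frac{146}{447} - 180\right) = 7 \left(\frac{17812}{447} - 180\right) = 7 \left(- \frac{62648}{447}\right) = - \frac{438536}{447} \approx -981.06$)
$y = -269188$ ($y = \left(-238070 - 249393\right) + 218275 = -487463 + 218275 = -269188$)
$\frac{1}{u + y} = \frac{1}{- \frac{438536}{447} - 269188} = \frac{1}{- \frac{120765572}{447}} = - \frac{447}{120765572}$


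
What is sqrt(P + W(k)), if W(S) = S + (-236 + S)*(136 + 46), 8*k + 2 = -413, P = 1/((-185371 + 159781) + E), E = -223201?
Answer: I*sqrt(51939102283664738)/995164 ≈ 229.01*I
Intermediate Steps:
P = -1/248791 (P = 1/((-185371 + 159781) - 223201) = 1/(-25590 - 223201) = 1/(-248791) = -1/248791 ≈ -4.0194e-6)
k = -415/8 (k = -1/4 + (1/8)*(-413) = -1/4 - 413/8 = -415/8 ≈ -51.875)
W(S) = -42952 + 183*S (W(S) = S + (-236 + S)*182 = S + (-42952 + 182*S) = -42952 + 183*S)
sqrt(P + W(k)) = sqrt(-1/248791 + (-42952 + 183*(-415/8))) = sqrt(-1/248791 + (-42952 - 75945/8)) = sqrt(-1/248791 - 419561/8) = sqrt(-104383000759/1990328) = I*sqrt(51939102283664738)/995164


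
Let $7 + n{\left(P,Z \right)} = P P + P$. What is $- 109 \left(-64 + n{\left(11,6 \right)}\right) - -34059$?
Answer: $27410$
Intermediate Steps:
$n{\left(P,Z \right)} = -7 + P + P^{2}$ ($n{\left(P,Z \right)} = -7 + \left(P P + P\right) = -7 + \left(P^{2} + P\right) = -7 + \left(P + P^{2}\right) = -7 + P + P^{2}$)
$- 109 \left(-64 + n{\left(11,6 \right)}\right) - -34059 = - 109 \left(-64 + \left(-7 + 11 + 11^{2}\right)\right) - -34059 = - 109 \left(-64 + \left(-7 + 11 + 121\right)\right) + 34059 = - 109 \left(-64 + 125\right) + 34059 = \left(-109\right) 61 + 34059 = -6649 + 34059 = 27410$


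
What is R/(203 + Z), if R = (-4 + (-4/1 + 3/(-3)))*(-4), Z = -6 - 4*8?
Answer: 12/55 ≈ 0.21818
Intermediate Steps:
Z = -38 (Z = -6 - 32 = -38)
R = 36 (R = (-4 + (-4*1 + 3*(-1/3)))*(-4) = (-4 + (-4 - 1))*(-4) = (-4 - 5)*(-4) = -9*(-4) = 36)
R/(203 + Z) = 36/(203 - 38) = 36/165 = 36*(1/165) = 12/55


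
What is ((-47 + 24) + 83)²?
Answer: 3600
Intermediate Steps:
((-47 + 24) + 83)² = (-23 + 83)² = 60² = 3600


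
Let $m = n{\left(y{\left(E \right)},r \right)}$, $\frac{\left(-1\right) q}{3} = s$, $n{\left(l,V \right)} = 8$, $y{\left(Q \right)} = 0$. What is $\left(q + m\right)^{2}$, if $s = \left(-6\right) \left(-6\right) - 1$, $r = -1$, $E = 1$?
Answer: $9409$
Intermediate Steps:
$s = 35$ ($s = 36 - 1 = 35$)
$q = -105$ ($q = \left(-3\right) 35 = -105$)
$m = 8$
$\left(q + m\right)^{2} = \left(-105 + 8\right)^{2} = \left(-97\right)^{2} = 9409$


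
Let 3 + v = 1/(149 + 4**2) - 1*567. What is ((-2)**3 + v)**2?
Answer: 9095246161/27225 ≈ 3.3408e+5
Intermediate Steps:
v = -94049/165 (v = -3 + (1/(149 + 4**2) - 1*567) = -3 + (1/(149 + 16) - 567) = -3 + (1/165 - 567) = -3 - 93554/165 = -94049/165 ≈ -569.99)
((-2)**3 + v)**2 = ((-2)**3 - 94049/165)**2 = (-8 - 94049/165)**2 = (-95369/165)**2 = 9095246161/27225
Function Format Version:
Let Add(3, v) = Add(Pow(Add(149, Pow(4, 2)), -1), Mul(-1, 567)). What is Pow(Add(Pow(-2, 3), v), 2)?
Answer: Rational(9095246161, 27225) ≈ 3.3408e+5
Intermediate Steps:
v = Rational(-94049, 165) (v = Add(-3, Add(Pow(Add(149, Pow(4, 2)), -1), Mul(-1, 567))) = Add(-3, Add(Pow(Add(149, 16), -1), -567)) = Add(-3, Add(Pow(165, -1), -567)) = Add(-3, Add(Rational(1, 165), -567)) = Add(-3, Rational(-93554, 165)) = Rational(-94049, 165) ≈ -569.99)
Pow(Add(Pow(-2, 3), v), 2) = Pow(Add(Pow(-2, 3), Rational(-94049, 165)), 2) = Pow(Add(-8, Rational(-94049, 165)), 2) = Pow(Rational(-95369, 165), 2) = Rational(9095246161, 27225)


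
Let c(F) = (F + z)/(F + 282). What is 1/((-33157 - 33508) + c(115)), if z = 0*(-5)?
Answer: -397/26465890 ≈ -1.5000e-5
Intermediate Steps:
z = 0
c(F) = F/(282 + F) (c(F) = (F + 0)/(F + 282) = F/(282 + F))
1/((-33157 - 33508) + c(115)) = 1/((-33157 - 33508) + 115/(282 + 115)) = 1/(-66665 + 115/397) = 1/(-26465890/397) = -397/26465890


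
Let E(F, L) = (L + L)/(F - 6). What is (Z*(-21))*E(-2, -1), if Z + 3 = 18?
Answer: -315/4 ≈ -78.750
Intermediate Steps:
E(F, L) = 2*L/(-6 + F) (E(F, L) = (2*L)/(-6 + F) = 2*L/(-6 + F))
Z = 15 (Z = -3 + 18 = 15)
(Z*(-21))*E(-2, -1) = (15*(-21))*(2*(-1)/(-6 - 2)) = -630*(-1)/(-8) = -630*(-1)*(-1)/8 = -315*¼ = -315/4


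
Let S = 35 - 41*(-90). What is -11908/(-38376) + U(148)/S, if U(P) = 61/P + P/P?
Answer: 63200971/203429700 ≈ 0.31068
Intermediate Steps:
U(P) = 1 + 61/P (U(P) = 61/P + 1 = 1 + 61/P)
S = 3725 (S = 35 + 3690 = 3725)
-11908/(-38376) + U(148)/S = -11908/(-38376) + ((61 + 148)/148)/3725 = -11908*(-1/38376) + ((1/148)*209)*(1/3725) = 229/738 + (209/148)*(1/3725) = 229/738 + 209/551300 = 63200971/203429700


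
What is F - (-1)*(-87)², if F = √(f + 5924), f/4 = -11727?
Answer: 7569 + 2*I*√10246 ≈ 7569.0 + 202.45*I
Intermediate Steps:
f = -46908 (f = 4*(-11727) = -46908)
F = 2*I*√10246 (F = √(-46908 + 5924) = √(-40984) = 2*I*√10246 ≈ 202.45*I)
F - (-1)*(-87)² = 2*I*√10246 - (-1)*(-87)² = 2*I*√10246 - (-1)*7569 = 2*I*√10246 - 1*(-7569) = 2*I*√10246 + 7569 = 7569 + 2*I*√10246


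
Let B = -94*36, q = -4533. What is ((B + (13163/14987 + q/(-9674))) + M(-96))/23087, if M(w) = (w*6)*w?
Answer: 1075231005427/478178728958 ≈ 2.2486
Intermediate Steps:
B = -3384
M(w) = 6*w**2 (M(w) = (6*w)*w = 6*w**2)
((B + (13163/14987 + q/(-9674))) + M(-96))/23087 = ((-3384 + (13163/14987 - 4533/(-9674))) + 6*(-96)**2)/23087 = ((-3384 + (13163*(1/14987) - 4533*(-1/9674))) + 6*9216)*(1/23087) = ((-3384 + (13163/14987 + 4533/9674)) + 55296)*(1/23087) = ((-3384 + 27896419/20712034) + 55296)*(1/23087) = (-70061626637/20712034 + 55296)*(1/23087) = (1075231005427/20712034)*(1/23087) = 1075231005427/478178728958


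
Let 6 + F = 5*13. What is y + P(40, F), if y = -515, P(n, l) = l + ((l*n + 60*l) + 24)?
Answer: 5468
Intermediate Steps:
F = 59 (F = -6 + 5*13 = -6 + 65 = 59)
P(n, l) = 24 + 61*l + l*n (P(n, l) = l + ((60*l + l*n) + 24) = l + (24 + 60*l + l*n) = 24 + 61*l + l*n)
y + P(40, F) = -515 + (24 + 61*59 + 59*40) = -515 + (24 + 3599 + 2360) = -515 + 5983 = 5468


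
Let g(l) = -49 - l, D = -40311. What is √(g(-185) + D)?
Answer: 5*I*√1607 ≈ 200.44*I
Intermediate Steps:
√(g(-185) + D) = √((-49 - 1*(-185)) - 40311) = √((-49 + 185) - 40311) = √(136 - 40311) = √(-40175) = 5*I*√1607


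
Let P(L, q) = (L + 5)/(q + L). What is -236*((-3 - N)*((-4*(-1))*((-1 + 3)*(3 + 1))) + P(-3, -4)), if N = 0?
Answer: 159064/7 ≈ 22723.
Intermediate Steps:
P(L, q) = (5 + L)/(L + q)
-236*((-3 - N)*((-4*(-1))*((-1 + 3)*(3 + 1))) + P(-3, -4)) = -236*((-3 - 1*0)*((-4*(-1))*((-1 + 3)*(3 + 1))) + (5 - 3)/(-3 - 4)) = -236*((-3 + 0)*(4*(2*4)) + 2/(-7)) = -236*(-12*8 - ⅐*2) = -236*(-3*32 - 2/7) = -236*(-96 - 2/7) = -236*(-674/7) = 159064/7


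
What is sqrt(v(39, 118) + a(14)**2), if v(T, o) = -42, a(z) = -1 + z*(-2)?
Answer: sqrt(799) ≈ 28.267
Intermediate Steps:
a(z) = -1 - 2*z
sqrt(v(39, 118) + a(14)**2) = sqrt(-42 + (-1 - 2*14)**2) = sqrt(-42 + (-1 - 28)**2) = sqrt(-42 + (-29)**2) = sqrt(-42 + 841) = sqrt(799)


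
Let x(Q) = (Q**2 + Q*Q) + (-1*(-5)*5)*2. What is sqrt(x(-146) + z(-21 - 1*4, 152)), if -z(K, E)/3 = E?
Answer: sqrt(42226) ≈ 205.49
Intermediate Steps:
z(K, E) = -3*E
x(Q) = 50 + 2*Q**2 (x(Q) = (Q**2 + Q**2) + (5*5)*2 = 2*Q**2 + 25*2 = 2*Q**2 + 50 = 50 + 2*Q**2)
sqrt(x(-146) + z(-21 - 1*4, 152)) = sqrt((50 + 2*(-146)**2) - 3*152) = sqrt((50 + 2*21316) - 456) = sqrt((50 + 42632) - 456) = sqrt(42682 - 456) = sqrt(42226)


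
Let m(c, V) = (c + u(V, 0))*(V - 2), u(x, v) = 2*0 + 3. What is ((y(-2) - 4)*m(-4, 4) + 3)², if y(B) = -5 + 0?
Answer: 441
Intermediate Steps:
u(x, v) = 3 (u(x, v) = 0 + 3 = 3)
y(B) = -5
m(c, V) = (-2 + V)*(3 + c) (m(c, V) = (c + 3)*(V - 2) = (3 + c)*(-2 + V) = (-2 + V)*(3 + c))
((y(-2) - 4)*m(-4, 4) + 3)² = ((-5 - 4)*(-6 - 2*(-4) + 3*4 + 4*(-4)) + 3)² = (-9*(-6 + 8 + 12 - 16) + 3)² = (-9*(-2) + 3)² = (18 + 3)² = 21² = 441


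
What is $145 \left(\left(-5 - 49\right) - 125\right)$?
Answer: $-25955$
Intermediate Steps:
$145 \left(\left(-5 - 49\right) - 125\right) = 145 \left(-54 - 125\right) = 145 \left(-179\right) = -25955$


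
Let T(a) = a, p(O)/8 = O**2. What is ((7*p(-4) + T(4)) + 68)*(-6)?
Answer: -5808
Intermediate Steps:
p(O) = 8*O**2
((7*p(-4) + T(4)) + 68)*(-6) = ((7*(8*(-4)**2) + 4) + 68)*(-6) = ((7*(8*16) + 4) + 68)*(-6) = ((7*128 + 4) + 68)*(-6) = ((896 + 4) + 68)*(-6) = (900 + 68)*(-6) = 968*(-6) = -5808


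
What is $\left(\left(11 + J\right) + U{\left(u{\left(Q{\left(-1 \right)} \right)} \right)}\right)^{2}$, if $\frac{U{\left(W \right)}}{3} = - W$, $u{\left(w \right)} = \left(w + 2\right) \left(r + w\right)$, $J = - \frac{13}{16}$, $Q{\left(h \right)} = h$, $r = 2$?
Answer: $\frac{13225}{256} \approx 51.66$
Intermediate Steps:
$J = - \frac{13}{16}$ ($J = \left(-13\right) \frac{1}{16} = - \frac{13}{16} \approx -0.8125$)
$u{\left(w \right)} = \left(2 + w\right)^{2}$ ($u{\left(w \right)} = \left(w + 2\right) \left(2 + w\right) = \left(2 + w\right) \left(2 + w\right) = \left(2 + w\right)^{2}$)
$U{\left(W \right)} = - 3 W$ ($U{\left(W \right)} = 3 \left(- W\right) = - 3 W$)
$\left(\left(11 + J\right) + U{\left(u{\left(Q{\left(-1 \right)} \right)} \right)}\right)^{2} = \left(\left(11 - \frac{13}{16}\right) - 3 \left(4 + \left(-1\right)^{2} + 4 \left(-1\right)\right)\right)^{2} = \left(\frac{163}{16} - 3 \left(4 + 1 - 4\right)\right)^{2} = \left(\frac{163}{16} - 3\right)^{2} = \left(\frac{115}{16}\right)^{2} = \frac{13225}{256}$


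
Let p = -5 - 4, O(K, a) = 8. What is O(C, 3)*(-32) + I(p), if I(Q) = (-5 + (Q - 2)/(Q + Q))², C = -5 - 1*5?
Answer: -76703/324 ≈ -236.74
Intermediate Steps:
C = -10 (C = -5 - 5 = -10)
p = -9
I(Q) = (-5 + (-2 + Q)/(2*Q))² (I(Q) = (-5 + (-2 + Q)/((2*Q)))² = (-5 + (-2 + Q)*(1/(2*Q)))² = (-5 + (-2 + Q)/(2*Q))²)
O(C, 3)*(-32) + I(p) = 8*(-32) + (¼)*(2 + 9*(-9))²/(-9)² = -256 + (¼)*(1/81)*(2 - 81)² = -256 + (¼)*(1/81)*(-79)² = -256 + (¼)*(1/81)*6241 = -256 + 6241/324 = -76703/324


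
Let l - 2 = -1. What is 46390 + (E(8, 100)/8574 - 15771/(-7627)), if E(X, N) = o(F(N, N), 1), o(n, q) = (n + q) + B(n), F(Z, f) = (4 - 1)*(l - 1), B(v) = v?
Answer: 3033758156401/65393898 ≈ 46392.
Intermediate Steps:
l = 1 (l = 2 - 1 = 1)
F(Z, f) = 0 (F(Z, f) = (4 - 1)*(1 - 1) = 3*0 = 0)
o(n, q) = q + 2*n (o(n, q) = (n + q) + n = q + 2*n)
E(X, N) = 1 (E(X, N) = 1 + 2*0 = 1 + 0 = 1)
46390 + (E(8, 100)/8574 - 15771/(-7627)) = 46390 + (1/8574 - 15771/(-7627)) = 46390 + (1*(1/8574) - 15771*(-1/7627)) = 46390 + (1/8574 + 15771/7627) = 46390 + 135228181/65393898 = 3033758156401/65393898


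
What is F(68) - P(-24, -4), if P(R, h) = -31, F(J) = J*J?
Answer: 4655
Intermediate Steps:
F(J) = J²
F(68) - P(-24, -4) = 68² - 1*(-31) = 4624 + 31 = 4655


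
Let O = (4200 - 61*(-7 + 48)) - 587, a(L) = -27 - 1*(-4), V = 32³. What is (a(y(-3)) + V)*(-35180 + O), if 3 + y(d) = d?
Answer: -1115556660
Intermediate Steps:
y(d) = -3 + d
V = 32768
a(L) = -23 (a(L) = -27 + 4 = -23)
O = 1112 (O = (4200 - 61*41) - 587 = (4200 - 2501) - 587 = 1699 - 587 = 1112)
(a(y(-3)) + V)*(-35180 + O) = (-23 + 32768)*(-35180 + 1112) = 32745*(-34068) = -1115556660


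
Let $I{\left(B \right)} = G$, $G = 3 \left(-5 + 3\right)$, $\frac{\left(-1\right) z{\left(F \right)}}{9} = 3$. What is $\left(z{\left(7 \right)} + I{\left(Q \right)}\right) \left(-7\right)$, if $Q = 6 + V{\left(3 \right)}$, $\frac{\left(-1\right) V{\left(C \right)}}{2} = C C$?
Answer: $231$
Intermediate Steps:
$V{\left(C \right)} = - 2 C^{2}$ ($V{\left(C \right)} = - 2 C C = - 2 C^{2}$)
$Q = -12$ ($Q = 6 - 2 \cdot 3^{2} = 6 - 18 = -12$)
$z{\left(F \right)} = -27$ ($z{\left(F \right)} = \left(-9\right) 3 = -27$)
$G = -6$ ($G = 3 \left(-2\right) = -6$)
$I{\left(B \right)} = -6$
$\left(z{\left(7 \right)} + I{\left(Q \right)}\right) \left(-7\right) = \left(-27 - 6\right) \left(-7\right) = \left(-33\right) \left(-7\right) = 231$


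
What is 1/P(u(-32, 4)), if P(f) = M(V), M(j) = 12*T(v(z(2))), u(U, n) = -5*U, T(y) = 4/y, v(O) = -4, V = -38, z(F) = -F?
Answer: -1/12 ≈ -0.083333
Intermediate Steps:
M(j) = -12 (M(j) = 12*(4/(-4)) = 12*(4*(-1/4)) = 12*(-1) = -12)
P(f) = -12
1/P(u(-32, 4)) = 1/(-12) = -1/12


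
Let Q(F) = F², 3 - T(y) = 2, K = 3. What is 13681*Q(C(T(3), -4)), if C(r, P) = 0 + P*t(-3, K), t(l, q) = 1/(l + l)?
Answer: 54724/9 ≈ 6080.4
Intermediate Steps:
T(y) = 1 (T(y) = 3 - 1*2 = 3 - 2 = 1)
t(l, q) = 1/(2*l)
C(r, P) = -P/6 (C(r, P) = 0 + P*((½)/(-3)) = 0 + P*((½)*(-⅓)) = 0 + P*(-⅙) = 0 - P/6 = -P/6)
13681*Q(C(T(3), -4)) = 13681*(-⅙*(-4))² = 13681*(⅔)² = 13681*(4/9) = 54724/9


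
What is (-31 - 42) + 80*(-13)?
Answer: -1113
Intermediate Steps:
(-31 - 42) + 80*(-13) = -73 - 1040 = -1113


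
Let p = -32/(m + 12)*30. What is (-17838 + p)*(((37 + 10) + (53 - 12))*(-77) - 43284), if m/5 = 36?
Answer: 893220580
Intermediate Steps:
m = 180 (m = 5*36 = 180)
p = -5 (p = -32/(180 + 12)*30 = -32/192*30 = -32*1/192*30 = -1/6*30 = -5)
(-17838 + p)*(((37 + 10) + (53 - 12))*(-77) - 43284) = (-17838 - 5)*(((37 + 10) + (53 - 12))*(-77) - 43284) = -17843*((47 + 41)*(-77) - 43284) = -17843*(88*(-77) - 43284) = -17843*(-6776 - 43284) = -17843*(-50060) = 893220580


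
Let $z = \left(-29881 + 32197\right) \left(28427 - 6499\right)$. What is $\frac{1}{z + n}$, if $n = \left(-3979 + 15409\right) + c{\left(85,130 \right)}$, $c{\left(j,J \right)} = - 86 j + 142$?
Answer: $\frac{1}{50789510} \approx 1.9689 \cdot 10^{-8}$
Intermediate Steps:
$c{\left(j,J \right)} = 142 - 86 j$
$n = 4262$ ($n = \left(-3979 + 15409\right) + \left(142 - 7310\right) = 11430 + \left(142 - 7310\right) = 11430 - 7168 = 4262$)
$z = 50785248$ ($z = 2316 \cdot 21928 = 50785248$)
$\frac{1}{z + n} = \frac{1}{50785248 + 4262} = \frac{1}{50789510}$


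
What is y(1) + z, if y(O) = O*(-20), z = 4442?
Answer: 4422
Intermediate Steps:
y(O) = -20*O
y(1) + z = -20*1 + 4442 = -20 + 4442 = 4422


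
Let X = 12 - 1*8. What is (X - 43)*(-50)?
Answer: 1950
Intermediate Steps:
X = 4 (X = 12 - 8 = 4)
(X - 43)*(-50) = (4 - 43)*(-50) = -39*(-50) = 1950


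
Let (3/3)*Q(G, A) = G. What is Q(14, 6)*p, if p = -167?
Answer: -2338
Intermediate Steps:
Q(G, A) = G
Q(14, 6)*p = 14*(-167) = -2338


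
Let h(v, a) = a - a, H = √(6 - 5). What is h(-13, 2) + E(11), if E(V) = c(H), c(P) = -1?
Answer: -1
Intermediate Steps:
H = 1 (H = √1 = 1)
h(v, a) = 0
E(V) = -1
h(-13, 2) + E(11) = 0 - 1 = -1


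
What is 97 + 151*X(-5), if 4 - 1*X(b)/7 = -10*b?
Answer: -48525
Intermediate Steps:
X(b) = 28 + 70*b (X(b) = 28 - (-70)*b = 28 + 70*b)
97 + 151*X(-5) = 97 + 151*(28 + 70*(-5)) = 97 + 151*(28 - 350) = 97 + 151*(-322) = 97 - 48622 = -48525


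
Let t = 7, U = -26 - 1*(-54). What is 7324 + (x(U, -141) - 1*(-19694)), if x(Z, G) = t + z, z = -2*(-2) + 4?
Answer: 27033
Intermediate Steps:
U = 28 (U = -26 + 54 = 28)
z = 8 (z = 4 + 4 = 8)
x(Z, G) = 15 (x(Z, G) = 7 + 8 = 15)
7324 + (x(U, -141) - 1*(-19694)) = 7324 + (15 - 1*(-19694)) = 7324 + (15 + 19694) = 7324 + 19709 = 27033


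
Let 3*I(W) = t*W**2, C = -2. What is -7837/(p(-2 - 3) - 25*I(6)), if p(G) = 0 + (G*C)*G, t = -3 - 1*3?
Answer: -7837/1750 ≈ -4.4783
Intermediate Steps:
t = -6 (t = -3 - 3 = -6)
I(W) = -2*W**2 (I(W) = (-6*W**2)/3 = -2*W**2)
p(G) = -2*G**2 (p(G) = 0 + (G*(-2))*G = 0 + (-2*G)*G = 0 - 2*G**2 = -2*G**2)
-7837/(p(-2 - 3) - 25*I(6)) = -7837/(-2*(-2 - 3)**2 - (-50)*6**2) = -7837/(-2*(-5)**2 - (-50)*36) = -7837/(-2*25 - 25*(-72)) = -7837/(-50 + 1800) = -7837/1750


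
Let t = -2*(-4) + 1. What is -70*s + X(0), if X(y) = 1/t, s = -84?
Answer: 52921/9 ≈ 5880.1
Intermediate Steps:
t = 9 (t = 8 + 1 = 9)
X(y) = 1/9
-70*s + X(0) = -70*(-84) + 1/9 = 5880 + 1/9 = 52921/9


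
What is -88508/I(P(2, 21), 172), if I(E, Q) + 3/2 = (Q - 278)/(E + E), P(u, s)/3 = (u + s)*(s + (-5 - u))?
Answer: 42749364/751 ≈ 56923.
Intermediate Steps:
P(u, s) = 3*(s + u)*(-5 + s - u) (P(u, s) = 3*((u + s)*(s + (-5 - u))) = 3*((s + u)*(-5 + s - u)) = 3*(s + u)*(-5 + s - u))
I(E, Q) = -3/2 + (-278 + Q)/(2*E) (I(E, Q) = -3/2 + (Q - 278)/(E + E) = -3/2 + (-278 + Q)/((2*E)) = -3/2 + (-278 + Q)*(1/(2*E)) = -3/2 + (-278 + Q)/(2*E))
-88508/I(P(2, 21), 172) = -88508*2*(-15*21 - 15*2 - 3*2² + 3*21²)/(-278 + 172 - 3*(-15*21 - 15*2 - 3*2² + 3*21²)) = -88508*2*(-315 - 30 - 3*4 + 3*441)/(-278 + 172 - 3*(-315 - 30 - 3*4 + 3*441)) = -88508*2*(-315 - 30 - 12 + 1323)/(-278 + 172 - 3*(-315 - 30 - 12 + 1323)) = -88508*1932/(-278 + 172 - 3*966) = -88508*1932/(-278 + 172 - 2898) = -88508/((½)*(1/966)*(-3004)) = -88508/(-751/483) = -88508*(-483/751) = 42749364/751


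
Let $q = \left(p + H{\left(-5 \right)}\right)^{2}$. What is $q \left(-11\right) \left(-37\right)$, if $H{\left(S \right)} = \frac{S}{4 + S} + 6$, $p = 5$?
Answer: $104192$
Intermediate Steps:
$H{\left(S \right)} = 6 + \frac{S}{4 + S}$ ($H{\left(S \right)} = \frac{S}{4 + S} + 6 = 6 + \frac{S}{4 + S}$)
$q = 256$ ($q = \left(5 + \frac{24 + 7 \left(-5\right)}{4 - 5}\right)^{2} = \left(5 + \frac{24 - 35}{-1}\right)^{2} = \left(5 - -11\right)^{2} = \left(5 + 11\right)^{2} = 16^{2} = 256$)
$q \left(-11\right) \left(-37\right) = 256 \left(-11\right) \left(-37\right) = \left(-2816\right) \left(-37\right) = 104192$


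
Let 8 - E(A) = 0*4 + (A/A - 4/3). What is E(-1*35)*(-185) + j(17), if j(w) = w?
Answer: -4574/3 ≈ -1524.7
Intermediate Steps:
E(A) = 25/3 (E(A) = 8 - (0*4 + (A/A - 4/3)) = 8 - (0 + (1 - 4*1/3)) = 8 - (0 + (1 - 4/3)) = 8 - (0 - 1/3) = 8 - 1*(-1/3) = 8 + 1/3 = 25/3)
E(-1*35)*(-185) + j(17) = (25/3)*(-185) + 17 = -4625/3 + 17 = -4574/3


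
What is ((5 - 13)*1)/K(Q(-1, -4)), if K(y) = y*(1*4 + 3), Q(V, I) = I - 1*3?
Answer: 8/49 ≈ 0.16327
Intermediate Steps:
Q(V, I) = -3 + I (Q(V, I) = I - 3 = -3 + I)
K(y) = 7*y (K(y) = y*(4 + 3) = y*7 = 7*y)
((5 - 13)*1)/K(Q(-1, -4)) = ((5 - 13)*1)/((7*(-3 - 4))) = (-8*1)/((7*(-7))) = -8/(-49) = -8*(-1/49) = 8/49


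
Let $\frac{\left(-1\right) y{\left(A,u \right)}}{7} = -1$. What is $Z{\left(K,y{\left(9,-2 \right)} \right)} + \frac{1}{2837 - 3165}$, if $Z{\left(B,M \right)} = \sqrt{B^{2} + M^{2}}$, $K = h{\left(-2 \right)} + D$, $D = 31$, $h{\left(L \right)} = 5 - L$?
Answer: $- \frac{1}{328} + \sqrt{1493} \approx 38.636$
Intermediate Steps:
$y{\left(A,u \right)} = 7$ ($y{\left(A,u \right)} = \left(-7\right) \left(-1\right) = 7$)
$K = 38$ ($K = \left(5 - -2\right) + 31 = \left(5 + 2\right) + 31 = 7 + 31 = 38$)
$Z{\left(K,y{\left(9,-2 \right)} \right)} + \frac{1}{2837 - 3165} = \sqrt{38^{2} + 7^{2}} + \frac{1}{2837 - 3165} = \sqrt{1444 + 49} + \frac{1}{-328} = \sqrt{1493} - \frac{1}{328} = - \frac{1}{328} + \sqrt{1493}$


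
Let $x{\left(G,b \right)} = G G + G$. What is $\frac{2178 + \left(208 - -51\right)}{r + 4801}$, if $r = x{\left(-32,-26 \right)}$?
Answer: $\frac{2437}{5793} \approx 0.42068$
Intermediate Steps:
$x{\left(G,b \right)} = G + G^{2}$ ($x{\left(G,b \right)} = G^{2} + G = G + G^{2}$)
$r = 992$ ($r = - 32 \left(1 - 32\right) = \left(-32\right) \left(-31\right) = 992$)
$\frac{2178 + \left(208 - -51\right)}{r + 4801} = \frac{2178 + \left(208 - -51\right)}{992 + 4801} = \frac{2178 + \left(208 + 51\right)}{5793} = \left(2178 + 259\right) \frac{1}{5793} = 2437 \cdot \frac{1}{5793} = \frac{2437}{5793}$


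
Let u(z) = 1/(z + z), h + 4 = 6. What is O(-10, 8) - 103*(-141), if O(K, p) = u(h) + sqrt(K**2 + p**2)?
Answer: 58093/4 + 2*sqrt(41) ≈ 14536.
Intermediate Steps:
h = 2 (h = -4 + 6 = 2)
u(z) = 1/(2*z)
O(K, p) = 1/4 + sqrt(K**2 + p**2) (O(K, p) = (1/2)/2 + sqrt(K**2 + p**2) = (1/2)*(1/2) + sqrt(K**2 + p**2) = 1/4 + sqrt(K**2 + p**2))
O(-10, 8) - 103*(-141) = (1/4 + sqrt((-10)**2 + 8**2)) - 103*(-141) = (1/4 + sqrt(100 + 64)) + 14523 = (1/4 + sqrt(164)) + 14523 = (1/4 + 2*sqrt(41)) + 14523 = 58093/4 + 2*sqrt(41)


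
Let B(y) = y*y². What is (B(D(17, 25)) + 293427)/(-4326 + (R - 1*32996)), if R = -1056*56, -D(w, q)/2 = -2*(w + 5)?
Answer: -57347/5674 ≈ -10.107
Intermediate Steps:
D(w, q) = 20 + 4*w (D(w, q) = -(-4)*(w + 5) = -(-4)*(5 + w) = -2*(-10 - 2*w) = 20 + 4*w)
B(y) = y³
R = -59136
(B(D(17, 25)) + 293427)/(-4326 + (R - 1*32996)) = ((20 + 4*17)³ + 293427)/(-4326 + (-59136 - 1*32996)) = ((20 + 68)³ + 293427)/(-4326 + (-59136 - 32996)) = (88³ + 293427)/(-4326 - 92132) = (681472 + 293427)/(-96458) = 974899*(-1/96458) = -57347/5674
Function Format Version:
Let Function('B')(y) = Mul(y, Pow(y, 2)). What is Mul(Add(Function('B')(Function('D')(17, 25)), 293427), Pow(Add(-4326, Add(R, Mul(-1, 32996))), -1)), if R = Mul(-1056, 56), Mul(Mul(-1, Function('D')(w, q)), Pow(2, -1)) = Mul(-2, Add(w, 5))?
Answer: Rational(-57347, 5674) ≈ -10.107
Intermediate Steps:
Function('D')(w, q) = Add(20, Mul(4, w)) (Function('D')(w, q) = Mul(-2, Mul(-2, Add(w, 5))) = Mul(-2, Mul(-2, Add(5, w))) = Mul(-2, Add(-10, Mul(-2, w))) = Add(20, Mul(4, w)))
Function('B')(y) = Pow(y, 3)
R = -59136
Mul(Add(Function('B')(Function('D')(17, 25)), 293427), Pow(Add(-4326, Add(R, Mul(-1, 32996))), -1)) = Mul(Add(Pow(Add(20, Mul(4, 17)), 3), 293427), Pow(Add(-4326, Add(-59136, Mul(-1, 32996))), -1)) = Mul(Add(Pow(Add(20, 68), 3), 293427), Pow(Add(-4326, Add(-59136, -32996)), -1)) = Mul(Add(Pow(88, 3), 293427), Pow(Add(-4326, -92132), -1)) = Mul(Add(681472, 293427), Pow(-96458, -1)) = Mul(974899, Rational(-1, 96458)) = Rational(-57347, 5674)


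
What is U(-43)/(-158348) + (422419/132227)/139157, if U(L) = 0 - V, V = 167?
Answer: 3139741414525/2913652705760372 ≈ 0.0010776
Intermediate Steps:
U(L) = -167 (U(L) = 0 - 1*167 = 0 - 167 = -167)
U(-43)/(-158348) + (422419/132227)/139157 = -167/(-158348) + (422419/132227)/139157 = -167*(-1/158348) + (422419*(1/132227))*(1/139157) = 167/158348 + (422419/132227)*(1/139157) = 167/158348 + 422419/18400312639 = 3139741414525/2913652705760372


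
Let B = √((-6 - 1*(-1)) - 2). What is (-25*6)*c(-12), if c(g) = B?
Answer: -150*I*√7 ≈ -396.86*I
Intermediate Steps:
B = I*√7 (B = √((-6 + 1) - 2) = √(-5 - 2) = √(-7) = I*√7 ≈ 2.6458*I)
c(g) = I*√7
(-25*6)*c(-12) = (-25*6)*(I*√7) = -150*I*√7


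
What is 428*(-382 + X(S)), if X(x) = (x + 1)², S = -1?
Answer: -163496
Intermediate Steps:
X(x) = (1 + x)²
428*(-382 + X(S)) = 428*(-382 + (1 - 1)²) = 428*(-382 + 0²) = 428*(-382 + 0) = 428*(-382) = -163496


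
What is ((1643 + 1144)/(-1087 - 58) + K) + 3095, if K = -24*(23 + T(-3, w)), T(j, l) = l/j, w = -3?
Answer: 2881468/1145 ≈ 2516.6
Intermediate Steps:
K = -576 (K = -24*(23 - 3/(-3)) = -24*(23 - 3*(-⅓)) = -24*(23 + 1) = -24*24 = -576)
((1643 + 1144)/(-1087 - 58) + K) + 3095 = ((1643 + 1144)/(-1087 - 58) - 576) + 3095 = (2787/(-1145) - 576) + 3095 = (2787*(-1/1145) - 576) + 3095 = (-2787/1145 - 576) + 3095 = -662307/1145 + 3095 = 2881468/1145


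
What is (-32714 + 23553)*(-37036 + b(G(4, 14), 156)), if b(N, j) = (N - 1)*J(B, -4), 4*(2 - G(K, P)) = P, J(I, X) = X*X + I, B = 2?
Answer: 339699041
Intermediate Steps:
J(I, X) = I + X² (J(I, X) = X² + I = I + X²)
G(K, P) = 2 - P/4
b(N, j) = -18 + 18*N (b(N, j) = (N - 1)*(2 + (-4)²) = (-1 + N)*(2 + 16) = (-1 + N)*18 = -18 + 18*N)
(-32714 + 23553)*(-37036 + b(G(4, 14), 156)) = (-32714 + 23553)*(-37036 + (-18 + 18*(2 - ¼*14))) = -9161*(-37036 + (-18 + 18*(2 - 7/2))) = -9161*(-37036 + (-18 + 18*(-3/2))) = -9161*(-37036 + (-18 - 27)) = -9161*(-37036 - 45) = -9161*(-37081) = 339699041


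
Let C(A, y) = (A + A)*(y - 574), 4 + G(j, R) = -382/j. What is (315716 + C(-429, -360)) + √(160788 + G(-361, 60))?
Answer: 1117088 + √58043406/19 ≈ 1.1175e+6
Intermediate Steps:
G(j, R) = -4 - 382/j
C(A, y) = 2*A*(-574 + y) (C(A, y) = (2*A)*(-574 + y) = 2*A*(-574 + y))
(315716 + C(-429, -360)) + √(160788 + G(-361, 60)) = (315716 + 2*(-429)*(-574 - 360)) + √(160788 + (-4 - 382/(-361))) = (315716 + 2*(-429)*(-934)) + √(160788 + (-4 - 382*(-1/361))) = (315716 + 801372) + √(160788 + (-4 + 382/361)) = 1117088 + √(160788 - 1062/361) = 1117088 + √(58043406/361) = 1117088 + √58043406/19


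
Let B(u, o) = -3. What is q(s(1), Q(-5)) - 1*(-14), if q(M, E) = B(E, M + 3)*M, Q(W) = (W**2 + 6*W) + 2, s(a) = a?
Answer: 11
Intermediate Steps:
Q(W) = 2 + W**2 + 6*W
q(M, E) = -3*M
q(s(1), Q(-5)) - 1*(-14) = -3*1 - 1*(-14) = -3 + 14 = 11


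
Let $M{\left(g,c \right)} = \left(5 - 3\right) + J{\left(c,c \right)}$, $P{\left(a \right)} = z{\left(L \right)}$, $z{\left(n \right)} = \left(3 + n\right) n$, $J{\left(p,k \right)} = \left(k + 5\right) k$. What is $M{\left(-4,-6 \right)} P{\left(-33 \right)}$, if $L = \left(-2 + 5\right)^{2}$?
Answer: $864$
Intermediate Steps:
$L = 9$ ($L = 3^{2} = 9$)
$J{\left(p,k \right)} = k \left(5 + k\right)$ ($J{\left(p,k \right)} = \left(5 + k\right) k = k \left(5 + k\right)$)
$z{\left(n \right)} = n \left(3 + n\right)$
$P{\left(a \right)} = 108$ ($P{\left(a \right)} = 9 \left(3 + 9\right) = 9 \cdot 12 = 108$)
$M{\left(g,c \right)} = 2 + c \left(5 + c\right)$ ($M{\left(g,c \right)} = \left(5 - 3\right) + c \left(5 + c\right) = 2 + c \left(5 + c\right)$)
$M{\left(-4,-6 \right)} P{\left(-33 \right)} = \left(2 - 6 \left(5 - 6\right)\right) 108 = \left(2 - -6\right) 108 = \left(2 + 6\right) 108 = 8 \cdot 108 = 864$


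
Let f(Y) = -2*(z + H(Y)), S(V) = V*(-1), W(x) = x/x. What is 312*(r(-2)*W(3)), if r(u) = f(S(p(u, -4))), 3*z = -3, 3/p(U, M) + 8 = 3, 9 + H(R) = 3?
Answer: 4368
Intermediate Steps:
H(R) = -6 (H(R) = -9 + 3 = -6)
p(U, M) = -⅗ (p(U, M) = 3/(-8 + 3) = 3/(-5) = 3*(-⅕) = -⅗)
W(x) = 1
S(V) = -V
z = -1 (z = (⅓)*(-3) = -1)
f(Y) = 14 (f(Y) = -2*(-1 - 6) = -2*(-7) = 14)
r(u) = 14
312*(r(-2)*W(3)) = 312*(14*1) = 312*14 = 4368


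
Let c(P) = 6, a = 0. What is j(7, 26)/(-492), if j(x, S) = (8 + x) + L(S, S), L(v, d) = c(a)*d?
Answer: -57/164 ≈ -0.34756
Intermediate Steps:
L(v, d) = 6*d
j(x, S) = 8 + x + 6*S (j(x, S) = (8 + x) + 6*S = 8 + x + 6*S)
j(7, 26)/(-492) = (8 + 7 + 6*26)/(-492) = (8 + 7 + 156)*(-1/492) = 171*(-1/492) = -57/164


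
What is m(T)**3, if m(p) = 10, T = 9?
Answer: 1000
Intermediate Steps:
m(T)**3 = 10**3 = 1000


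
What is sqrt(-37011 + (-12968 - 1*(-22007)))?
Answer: 6*I*sqrt(777) ≈ 167.25*I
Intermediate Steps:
sqrt(-37011 + (-12968 - 1*(-22007))) = sqrt(-37011 + (-12968 + 22007)) = sqrt(-37011 + 9039) = sqrt(-27972) = 6*I*sqrt(777)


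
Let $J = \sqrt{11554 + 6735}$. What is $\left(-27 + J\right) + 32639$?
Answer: $32612 + \sqrt{18289} \approx 32747.0$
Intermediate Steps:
$J = \sqrt{18289} \approx 135.24$
$\left(-27 + J\right) + 32639 = \left(-27 + \sqrt{18289}\right) + 32639 = 32612 + \sqrt{18289}$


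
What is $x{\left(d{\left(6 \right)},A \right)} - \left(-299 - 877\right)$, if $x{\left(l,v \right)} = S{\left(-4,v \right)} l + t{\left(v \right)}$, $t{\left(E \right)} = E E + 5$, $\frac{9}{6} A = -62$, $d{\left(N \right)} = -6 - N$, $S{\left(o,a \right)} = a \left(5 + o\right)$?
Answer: $\frac{30469}{9} \approx 3385.4$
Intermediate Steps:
$A = - \frac{124}{3}$ ($A = \frac{2}{3} \left(-62\right) = - \frac{124}{3} \approx -41.333$)
$t{\left(E \right)} = 5 + E^{2}$ ($t{\left(E \right)} = E^{2} + 5 = 5 + E^{2}$)
$x{\left(l,v \right)} = 5 + v^{2} + l v$ ($x{\left(l,v \right)} = v \left(5 - 4\right) l + \left(5 + v^{2}\right) = v 1 l + \left(5 + v^{2}\right) = v l + \left(5 + v^{2}\right) = l v + \left(5 + v^{2}\right) = 5 + v^{2} + l v$)
$x{\left(d{\left(6 \right)},A \right)} - \left(-299 - 877\right) = \left(5 + \left(- \frac{124}{3}\right)^{2} + \left(-6 - 6\right) \left(- \frac{124}{3}\right)\right) - \left(-299 - 877\right) = \left(5 + \frac{15376}{9} + \left(-6 - 6\right) \left(- \frac{124}{3}\right)\right) - \left(-299 - 877\right) = \left(5 + \frac{15376}{9} - -496\right) - -1176 = \left(5 + \frac{15376}{9} + 496\right) + 1176 = \frac{19885}{9} + 1176 = \frac{30469}{9}$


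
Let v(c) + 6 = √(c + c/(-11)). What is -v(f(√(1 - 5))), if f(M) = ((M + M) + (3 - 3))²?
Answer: 6 - 4*I*√110/11 ≈ 6.0 - 3.8139*I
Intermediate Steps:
f(M) = 4*M² (f(M) = (2*M + 0)² = (2*M)² = 4*M²)
v(c) = -6 + √110*√c/11 (v(c) = -6 + √(c + c/(-11)) = -6 + √(c + c*(-1/11)) = -6 + √(c - c/11) = -6 + √(10*c/11) = -6 + √110*√c/11)
-v(f(√(1 - 5))) = -(-6 + √110*√(4*(√(1 - 5))²)/11) = -(-6 + √110*√(4*(√(-4))²)/11) = -(-6 + √110*√(4*(2*I)²)/11) = -(-6 + √110*√(4*(-4))/11) = -(-6 + √110*√(-16)/11) = -(-6 + √110*(4*I)/11) = -(-6 + 4*I*√110/11) = 6 - 4*I*√110/11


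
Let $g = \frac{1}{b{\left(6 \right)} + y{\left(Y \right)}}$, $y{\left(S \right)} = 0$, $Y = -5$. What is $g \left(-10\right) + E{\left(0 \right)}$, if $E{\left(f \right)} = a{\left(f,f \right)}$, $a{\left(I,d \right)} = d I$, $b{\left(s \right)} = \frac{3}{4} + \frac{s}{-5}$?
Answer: $\frac{200}{9} \approx 22.222$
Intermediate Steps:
$b{\left(s \right)} = \frac{3}{4} - \frac{s}{5}$ ($b{\left(s \right)} = 3 \cdot \frac{1}{4} + s \left(- \frac{1}{5}\right) = \frac{3}{4} - \frac{s}{5}$)
$a{\left(I,d \right)} = I d$
$g = - \frac{20}{9}$ ($g = \frac{1}{\left(\frac{3}{4} - \frac{6}{5}\right) + 0} = \frac{1}{- \frac{9}{20} + 0} = \frac{1}{- \frac{9}{20}} = - \frac{20}{9} \approx -2.2222$)
$E{\left(f \right)} = f^{2}$ ($E{\left(f \right)} = f f = f^{2}$)
$g \left(-10\right) + E{\left(0 \right)} = \left(- \frac{20}{9}\right) \left(-10\right) + 0^{2} = \frac{200}{9} + 0 = \frac{200}{9}$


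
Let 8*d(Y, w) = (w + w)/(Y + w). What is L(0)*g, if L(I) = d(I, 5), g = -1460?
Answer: -365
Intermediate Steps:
d(Y, w) = w/(4*(Y + w)) (d(Y, w) = ((w + w)/(Y + w))/8 = ((2*w)/(Y + w))/8 = (2*w/(Y + w))/8 = w/(4*(Y + w)))
L(I) = 5/(4*(5 + I)) (L(I) = (¼)*5/(I + 5) = (¼)*5/(5 + I) = 5/(4*(5 + I)))
L(0)*g = (5/(4*(5 + 0)))*(-1460) = ((5/4)/5)*(-1460) = ((5/4)*(⅕))*(-1460) = (¼)*(-1460) = -365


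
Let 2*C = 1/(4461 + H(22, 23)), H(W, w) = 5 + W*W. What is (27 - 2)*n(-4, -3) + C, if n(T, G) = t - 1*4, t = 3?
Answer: -247499/9900 ≈ -25.000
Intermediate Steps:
n(T, G) = -1 (n(T, G) = 3 - 1*4 = 3 - 4 = -1)
H(W, w) = 5 + W²
C = 1/9900 (C = 1/(2*(4461 + (5 + 22²))) = 1/(2*(4461 + (5 + 484))) = 1/(2*(4461 + 489)) = (½)/4950 = (½)*(1/4950) = 1/9900 ≈ 0.00010101)
(27 - 2)*n(-4, -3) + C = (27 - 2)*(-1) + 1/9900 = 25*(-1) + 1/9900 = -25 + 1/9900 = -247499/9900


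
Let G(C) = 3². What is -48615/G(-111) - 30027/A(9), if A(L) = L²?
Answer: -155854/27 ≈ -5772.4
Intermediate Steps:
G(C) = 9
-48615/G(-111) - 30027/A(9) = -48615/9 - 30027/(9²) = -48615*⅑ - 30027/81 = -16205/3 - 30027*1/81 = -16205/3 - 10009/27 = -155854/27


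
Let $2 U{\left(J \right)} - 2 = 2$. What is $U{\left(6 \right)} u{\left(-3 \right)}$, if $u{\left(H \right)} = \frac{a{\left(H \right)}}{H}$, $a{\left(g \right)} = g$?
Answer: $2$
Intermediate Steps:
$U{\left(J \right)} = 2$ ($U{\left(J \right)} = 1 + \frac{1}{2} \cdot 2 = 1 + 1 = 2$)
$u{\left(H \right)} = 1$ ($u{\left(H \right)} = \frac{H}{H} = 1$)
$U{\left(6 \right)} u{\left(-3 \right)} = 2 \cdot 1 = 2$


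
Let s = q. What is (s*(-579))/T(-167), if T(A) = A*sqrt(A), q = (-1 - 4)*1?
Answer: 2895*I*sqrt(167)/27889 ≈ 1.3414*I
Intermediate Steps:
q = -5 (q = -5*1 = -5)
s = -5
T(A) = A**(3/2)
(s*(-579))/T(-167) = (-5*(-579))/((-167)**(3/2)) = 2895/((-167*I*sqrt(167))) = 2895*(I*sqrt(167)/27889) = 2895*I*sqrt(167)/27889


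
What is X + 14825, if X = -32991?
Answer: -18166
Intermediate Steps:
X + 14825 = -32991 + 14825 = -18166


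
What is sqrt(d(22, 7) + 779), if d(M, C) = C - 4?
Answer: sqrt(782) ≈ 27.964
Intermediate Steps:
d(M, C) = -4 + C
sqrt(d(22, 7) + 779) = sqrt((-4 + 7) + 779) = sqrt(3 + 779) = sqrt(782)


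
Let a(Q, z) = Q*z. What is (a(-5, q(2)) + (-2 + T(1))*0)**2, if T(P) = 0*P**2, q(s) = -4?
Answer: 400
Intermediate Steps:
T(P) = 0
(a(-5, q(2)) + (-2 + T(1))*0)**2 = (-5*(-4) + (-2 + 0)*0)**2 = (20 - 2*0)**2 = (20 + 0)**2 = 20**2 = 400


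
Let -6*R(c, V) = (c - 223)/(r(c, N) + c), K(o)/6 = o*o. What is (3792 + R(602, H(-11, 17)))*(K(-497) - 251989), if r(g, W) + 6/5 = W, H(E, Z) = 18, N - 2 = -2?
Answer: 84068931422345/18024 ≈ 4.6643e+9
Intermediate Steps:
N = 0 (N = 2 - 2 = 0)
r(g, W) = -6/5 + W
K(o) = 6*o² (K(o) = 6*(o*o) = 6*o²)
R(c, V) = -(-223 + c)/(6*(-6/5 + c)) (R(c, V) = -(c - 223)/(6*((-6/5 + 0) + c)) = -(-223 + c)/(6*(-6/5 + c)))
(3792 + R(602, H(-11, 17)))*(K(-497) - 251989) = (3792 + 5*(223 - 1*602)/(6*(-6 + 5*602)))*(6*(-497)² - 251989) = (3792 + 5*(223 - 602)/(6*(-6 + 3010)))*(6*247009 - 251989) = (3792 + (⅚)*(-379)/3004)*(1482054 - 251989) = (3792 + (⅚)*(1/3004)*(-379))*1230065 = (3792 - 1895/18024)*1230065 = (68345113/18024)*1230065 = 84068931422345/18024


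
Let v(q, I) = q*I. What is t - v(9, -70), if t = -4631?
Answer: -4001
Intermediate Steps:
v(q, I) = I*q
t - v(9, -70) = -4631 - (-70)*9 = -4631 - 1*(-630) = -4631 + 630 = -4001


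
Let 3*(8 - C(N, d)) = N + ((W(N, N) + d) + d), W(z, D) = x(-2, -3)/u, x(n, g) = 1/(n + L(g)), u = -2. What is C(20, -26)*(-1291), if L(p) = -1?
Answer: -432485/18 ≈ -24027.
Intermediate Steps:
x(n, g) = 1/(-1 + n) (x(n, g) = 1/(n - 1) = 1/(-1 + n))
W(z, D) = ⅙ (W(z, D) = 1/(-1 - 2*(-2)) = -½/(-3) = -⅓*(-½) = ⅙)
C(N, d) = 143/18 - 2*d/3 - N/3 (C(N, d) = 8 - (N + ((⅙ + d) + d))/3 = 8 - (N + (⅙ + 2*d))/3 = 8 - (⅙ + N + 2*d)/3 = 8 + (-1/18 - 2*d/3 - N/3) = 143/18 - 2*d/3 - N/3)
C(20, -26)*(-1291) = (143/18 - ⅔*(-26) - ⅓*20)*(-1291) = (143/18 + 52/3 - 20/3)*(-1291) = (335/18)*(-1291) = -432485/18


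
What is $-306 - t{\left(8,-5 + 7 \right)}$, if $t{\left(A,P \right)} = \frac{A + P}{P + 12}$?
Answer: $- \frac{2147}{7} \approx -306.71$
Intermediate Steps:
$t{\left(A,P \right)} = \frac{A + P}{12 + P}$
$-306 - t{\left(8,-5 + 7 \right)} = -306 - \frac{8 + \left(-5 + 7\right)}{12 + \left(-5 + 7\right)} = -306 - \frac{8 + 2}{12 + 2} = -306 - \frac{1}{14} \cdot 10 = -306 - \frac{5}{7} = - \frac{2147}{7}$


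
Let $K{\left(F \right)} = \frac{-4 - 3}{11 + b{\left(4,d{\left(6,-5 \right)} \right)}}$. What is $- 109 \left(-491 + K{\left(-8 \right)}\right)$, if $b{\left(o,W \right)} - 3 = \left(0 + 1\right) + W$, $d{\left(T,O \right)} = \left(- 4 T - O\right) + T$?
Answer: $\frac{107801}{2} \approx 53901.0$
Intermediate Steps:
$d{\left(T,O \right)} = - O - 3 T$ ($d{\left(T,O \right)} = \left(- O - 4 T\right) + T = - O - 3 T$)
$b{\left(o,W \right)} = 4 + W$ ($b{\left(o,W \right)} = 3 + \left(\left(0 + 1\right) + W\right) = 3 + \left(1 + W\right) = 4 + W$)
$K{\left(F \right)} = - \frac{7}{2}$ ($K{\left(F \right)} = \frac{-4 - 3}{11 + \left(4 - 13\right)} = - \frac{7}{11 + \left(4 + \left(5 - 18\right)\right)} = - \frac{7}{11 + \left(4 - 13\right)} = - \frac{7}{11 - 9} = - \frac{7}{2}$)
$- 109 \left(-491 + K{\left(-8 \right)}\right) = - 109 \left(-491 - \frac{7}{2}\right) = \left(-109\right) \left(- \frac{989}{2}\right) = \frac{107801}{2}$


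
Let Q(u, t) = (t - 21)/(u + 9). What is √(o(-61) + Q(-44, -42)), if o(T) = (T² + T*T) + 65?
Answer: 38*√130/5 ≈ 86.653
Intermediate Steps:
o(T) = 65 + 2*T² (o(T) = (T² + T²) + 65 = 2*T² + 65 = 65 + 2*T²)
Q(u, t) = (-21 + t)/(9 + u)
√(o(-61) + Q(-44, -42)) = √((65 + 2*(-61)²) + (-21 - 42)/(9 - 44)) = √((65 + 2*3721) - 63/(-35)) = √((65 + 7442) - 1/35*(-63)) = √(7507 + 9/5) = √(37544/5) = 38*√130/5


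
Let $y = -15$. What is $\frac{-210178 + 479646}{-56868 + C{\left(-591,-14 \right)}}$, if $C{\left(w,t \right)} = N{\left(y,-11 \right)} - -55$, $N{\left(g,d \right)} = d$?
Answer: $- \frac{67367}{14206} \approx -4.7421$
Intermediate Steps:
$C{\left(w,t \right)} = 44$ ($C{\left(w,t \right)} = -11 - -55 = -11 + 55 = 44$)
$\frac{-210178 + 479646}{-56868 + C{\left(-591,-14 \right)}} = \frac{-210178 + 479646}{-56868 + 44} = \frac{269468}{-56824} = 269468 \left(- \frac{1}{56824}\right) = - \frac{67367}{14206}$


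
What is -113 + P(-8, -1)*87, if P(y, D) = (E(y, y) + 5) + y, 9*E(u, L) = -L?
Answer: -890/3 ≈ -296.67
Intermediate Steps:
E(u, L) = -L/9 (E(u, L) = (-L)/9 = -L/9)
P(y, D) = 5 + 8*y/9 (P(y, D) = (-y/9 + 5) + y = (5 - y/9) + y = 5 + 8*y/9)
-113 + P(-8, -1)*87 = -113 + (5 + (8/9)*(-8))*87 = -113 + (5 - 64/9)*87 = -113 - 19/9*87 = -113 - 551/3 = -890/3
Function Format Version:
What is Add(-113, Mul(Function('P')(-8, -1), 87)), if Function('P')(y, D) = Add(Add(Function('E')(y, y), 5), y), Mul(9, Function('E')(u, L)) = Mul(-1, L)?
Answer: Rational(-890, 3) ≈ -296.67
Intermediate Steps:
Function('E')(u, L) = Mul(Rational(-1, 9), L) (Function('E')(u, L) = Mul(Rational(1, 9), Mul(-1, L)) = Mul(Rational(-1, 9), L))
Function('P')(y, D) = Add(5, Mul(Rational(8, 9), y)) (Function('P')(y, D) = Add(Add(Mul(Rational(-1, 9), y), 5), y) = Add(Add(5, Mul(Rational(-1, 9), y)), y) = Add(5, Mul(Rational(8, 9), y)))
Add(-113, Mul(Function('P')(-8, -1), 87)) = Add(-113, Mul(Add(5, Mul(Rational(8, 9), -8)), 87)) = Add(-113, Mul(Add(5, Rational(-64, 9)), 87)) = Add(-113, Mul(Rational(-19, 9), 87)) = Add(-113, Rational(-551, 3)) = Rational(-890, 3)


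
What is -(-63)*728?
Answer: 45864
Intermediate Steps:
-(-63)*728 = -1*(-45864) = 45864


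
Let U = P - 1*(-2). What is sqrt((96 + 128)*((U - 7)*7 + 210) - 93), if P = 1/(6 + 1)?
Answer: sqrt(39331) ≈ 198.32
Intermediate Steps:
P = 1/7 ≈ 0.14286
U = 15/7 (U = 1/7 - 1*(-2) = 1/7 + 2 = 15/7 ≈ 2.1429)
sqrt((96 + 128)*((U - 7)*7 + 210) - 93) = sqrt((96 + 128)*((15/7 - 7)*7 + 210) - 93) = sqrt(224*(-34/7*7 + 210) - 93) = sqrt(224*(-34 + 210) - 93) = sqrt(224*176 - 93) = sqrt(39424 - 93) = sqrt(39331)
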